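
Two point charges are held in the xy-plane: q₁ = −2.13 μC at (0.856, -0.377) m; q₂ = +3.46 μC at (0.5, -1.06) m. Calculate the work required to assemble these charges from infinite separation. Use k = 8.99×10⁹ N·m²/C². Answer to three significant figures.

The assembly work is the sum of pairwise potential energies, U = Σ_{i<j} kqᵢqⱼ/rᵢⱼ.
Pair separations: r₁₂ = 0.770 m.
U = (-0.0860) = -0.0860 J.

-0.0860 J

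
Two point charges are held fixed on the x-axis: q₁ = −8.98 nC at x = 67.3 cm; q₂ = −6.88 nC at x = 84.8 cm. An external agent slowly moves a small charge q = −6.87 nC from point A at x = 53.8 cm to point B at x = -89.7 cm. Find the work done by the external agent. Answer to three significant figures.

-4.88×10⁻⁶ J

For quasistatic motion the external work equals the change in potential energy: W_ext = qΔV = q(V_B − V_A).
At A: distances to the source charges are 0.135 m, 0.310 m; V_A = Σ kqᵢ/rᵢ = -798 V.
At B: distances to the source charges are 1.57 m, 1.75 m; V_B = Σ kqᵢ/rᵢ = -86.9 V.
ΔV = V_B − V_A = 711 V.
W_ext = qΔV = (-6.87×10⁻⁹ C)(711 V) = -4.88×10⁻⁶ J.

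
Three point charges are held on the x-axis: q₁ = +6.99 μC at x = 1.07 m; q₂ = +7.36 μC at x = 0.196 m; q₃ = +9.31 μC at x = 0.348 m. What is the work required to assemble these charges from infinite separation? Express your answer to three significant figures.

The work to assemble the configuration equals its total potential energy, U = Σ kqᵢqⱼ/rᵢⱼ over all pairs.
Pair separations: r₁₂ = 0.874 m, r₁₃ = 0.722 m, r₂₃ = 0.152 m.
U = (0.529) + (0.810) + (4.05) = 5.39 J.

5.39 J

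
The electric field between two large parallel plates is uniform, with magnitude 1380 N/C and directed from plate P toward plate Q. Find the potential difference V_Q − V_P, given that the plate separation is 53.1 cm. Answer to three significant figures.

In a uniform field, potential decreases in the direction of E: ΔV = −E·d for a displacement d parallel to E.
Going from P to Q is a displacement of 53.1 cm along the field, so V_Q − V_P = −Ed = -733 V.

-733 V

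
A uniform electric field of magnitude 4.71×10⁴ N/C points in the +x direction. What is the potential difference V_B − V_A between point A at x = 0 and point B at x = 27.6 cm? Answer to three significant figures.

In a uniform field, potential decreases in the direction of E: V_B − V_A = −E·Δx.
V_B − V_A = −(4.71×10⁴ V/m)(0.276 m) = -1.30×10⁴ V.

-1.30×10⁴ V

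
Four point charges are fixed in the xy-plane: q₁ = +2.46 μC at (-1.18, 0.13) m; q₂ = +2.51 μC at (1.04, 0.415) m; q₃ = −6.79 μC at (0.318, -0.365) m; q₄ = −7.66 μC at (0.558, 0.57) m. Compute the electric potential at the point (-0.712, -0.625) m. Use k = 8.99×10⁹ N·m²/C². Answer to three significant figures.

Electric potential is a scalar, so the contributions from each charge add algebraically: V = Σ kqᵢ/rᵢ.
Distances from the field point to each charge: r₁ = 0.888 m, r₂ = 2.04 m, r₃ = 1.06 m, r₄ = 1.74 m.
V = k[(2.46×10⁻⁶)/(0.888) + (2.51×10⁻⁶)/(2.04) + (-6.79×10⁻⁶)/(1.06) + (-7.66×10⁻⁶)/(1.74)] = -6.10×10⁴ V.

-6.10×10⁴ V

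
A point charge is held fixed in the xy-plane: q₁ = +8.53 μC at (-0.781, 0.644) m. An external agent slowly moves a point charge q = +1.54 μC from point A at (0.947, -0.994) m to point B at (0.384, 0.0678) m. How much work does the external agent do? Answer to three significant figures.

For quasistatic motion the external work equals the change in potential energy: W_ext = qΔV = q(V_B − V_A).
At A: distance to the source charge is 2.38 m; V_A = kq₁/r = 3.22×10⁴ V.
At B: distance to the source charge is 1.30 m; V_B = kq₁/r = 5.90×10⁴ V.
ΔV = V_B − V_A = 2.68×10⁴ V.
W_ext = qΔV = (1.54×10⁻⁶ C)(2.68×10⁴ V) = 0.0413 J.

0.0413 J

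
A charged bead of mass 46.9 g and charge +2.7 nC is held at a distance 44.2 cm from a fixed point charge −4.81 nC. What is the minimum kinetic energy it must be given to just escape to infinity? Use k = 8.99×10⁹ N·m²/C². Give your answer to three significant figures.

2.64×10⁻⁷ J

To just escape, total mechanical energy must reach zero at infinity: ½mv²_min + U = 0, so ½mv²_min = −U = |kQq|/r.
|U| = |kQq|/r = (8.99×10⁹ N·m²/C²)(4.81×10⁻⁹)(2.70×10⁻⁹)/(0.442) = 2.64×10⁻⁷ J.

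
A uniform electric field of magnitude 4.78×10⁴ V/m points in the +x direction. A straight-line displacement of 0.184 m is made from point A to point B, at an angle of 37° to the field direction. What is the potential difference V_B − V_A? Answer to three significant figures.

-7020 V

Only the component of displacement along E changes the potential: ΔV = −E·d·cosθ.
ΔV = −(4.78×10⁴ V/m)(0.184 m)cos37° = -7020 V.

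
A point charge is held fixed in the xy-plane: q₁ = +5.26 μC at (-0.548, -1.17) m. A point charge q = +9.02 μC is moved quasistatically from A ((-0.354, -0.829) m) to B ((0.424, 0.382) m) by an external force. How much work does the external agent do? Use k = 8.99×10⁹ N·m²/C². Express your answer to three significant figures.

For quasistatic motion the external work equals the change in potential energy: W_ext = qΔV = q(V_B − V_A).
At A: distance to the source charge is 0.392 m; V_A = kq₁/r = 1.21×10⁵ V.
At B: distance to the source charge is 1.83 m; V_B = kq₁/r = 2.58×10⁴ V.
ΔV = V_B − V_A = -9.47×10⁴ V.
W_ext = qΔV = (9.02×10⁻⁶ C)(-9.47×10⁴ V) = -0.854 J.

-0.854 J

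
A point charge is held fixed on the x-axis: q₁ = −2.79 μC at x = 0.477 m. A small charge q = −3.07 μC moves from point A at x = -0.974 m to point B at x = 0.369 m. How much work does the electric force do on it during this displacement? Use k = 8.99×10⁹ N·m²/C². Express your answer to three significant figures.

The work done by the electric force is W_field = −ΔU = −q(V_B − V_A) = q(V_A − V_B).
At A: distance to the source charge is 1.45 m; V_A = kq₁/r = -1.73×10⁴ V.
At B: distance to the source charge is 0.108 m; V_B = kq₁/r = -2.32×10⁵ V.
ΔV = V_B − V_A = -2.15×10⁵ V.
W_field = −qΔV = −(-3.07×10⁻⁶ C)(-2.15×10⁵ V) = -0.660 J.

-0.660 J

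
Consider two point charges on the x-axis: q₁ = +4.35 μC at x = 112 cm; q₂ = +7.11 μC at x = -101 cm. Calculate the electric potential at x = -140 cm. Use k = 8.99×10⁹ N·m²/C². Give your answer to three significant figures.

1.79×10⁵ V

Electric potential is a scalar, so the contributions from each charge add algebraically: V = Σ kqᵢ/rᵢ.
Distances from the field point to each charge: r₁ = 2.52 m, r₂ = 0.390 m.
V = k[(4.35×10⁻⁶)/(2.52) + (7.11×10⁻⁶)/(0.390)] = 1.79×10⁵ V.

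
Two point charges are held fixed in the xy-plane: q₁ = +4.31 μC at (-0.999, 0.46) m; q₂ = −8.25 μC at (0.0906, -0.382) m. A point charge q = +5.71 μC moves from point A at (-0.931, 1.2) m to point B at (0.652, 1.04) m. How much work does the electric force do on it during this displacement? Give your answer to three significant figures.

The work done by the electric force is W_field = −ΔU = −q(V_B − V_A) = q(V_A − V_B).
At A: distances to the source charges are 0.743 m, 1.88 m; V_A = Σ kqᵢ/rᵢ = 1.28×10⁴ V.
At B: distances to the source charges are 1.75 m, 1.53 m; V_B = Σ kqᵢ/rᵢ = -2.64×10⁴ V.
ΔV = V_B − V_A = -3.91×10⁴ V.
W_field = −qΔV = −(5.71×10⁻⁶ C)(-3.91×10⁴ V) = 0.223 J.

0.223 J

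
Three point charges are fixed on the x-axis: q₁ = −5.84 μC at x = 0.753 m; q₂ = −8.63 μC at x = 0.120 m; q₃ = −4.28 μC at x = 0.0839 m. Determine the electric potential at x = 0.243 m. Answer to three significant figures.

The total potential is the scalar sum of each charge's contribution, V = Σ kqᵢ/rᵢ.
Distances from the field point to each charge: r₁ = 0.510 m, r₂ = 0.123 m, r₃ = 0.159 m.
V = k[(-5.84×10⁻⁶)/(0.510) + (-8.63×10⁻⁶)/(0.123) + (-4.28×10⁻⁶)/(0.159)] = -9.76×10⁵ V.

-9.76×10⁵ V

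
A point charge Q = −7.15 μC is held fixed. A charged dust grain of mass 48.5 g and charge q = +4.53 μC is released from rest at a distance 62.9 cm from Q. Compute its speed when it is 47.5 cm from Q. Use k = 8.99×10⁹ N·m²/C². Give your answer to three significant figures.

2.49 m/s

Only the electrostatic force acts, so mechanical energy is conserved: ½mv² = U₁ − U₂ = kQq(1/r₁ − 1/r₂).
U₁ − U₂ = (8.99×10⁹ N·m²/C²)(-7.15×10⁻⁶ C)(4.53×10⁻⁶ C)(1/0.629 − 1/0.475) = 0.150 J.
v = √(2·0.150/0.0485) = 2.49 m/s.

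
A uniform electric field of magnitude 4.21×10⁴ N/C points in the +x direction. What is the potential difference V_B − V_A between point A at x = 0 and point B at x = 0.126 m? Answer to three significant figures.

-5300 V

In a uniform field, potential decreases in the direction of E: V_B − V_A = −E·Δx.
V_B − V_A = −(4.21×10⁴ V/m)(0.126 m) = -5300 V.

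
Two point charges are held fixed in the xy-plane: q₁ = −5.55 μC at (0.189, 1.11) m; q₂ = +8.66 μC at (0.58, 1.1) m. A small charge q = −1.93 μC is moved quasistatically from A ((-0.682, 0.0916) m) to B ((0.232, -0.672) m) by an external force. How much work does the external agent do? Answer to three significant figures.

-8.03×10⁻³ J

For quasistatic motion the external work equals the change in potential energy: W_ext = qΔV = q(V_B − V_A).
At A: distances to the source charges are 1.34 m, 1.62 m; V_A = Σ kqᵢ/rᵢ = 1.10×10⁴ V.
At B: distances to the source charges are 1.78 m, 1.81 m; V_B = Σ kqᵢ/rᵢ = 1.51×10⁴ V.
ΔV = V_B − V_A = 4160 V.
W_ext = qΔV = (-1.93×10⁻⁶ C)(4160 V) = -8.03×10⁻³ J.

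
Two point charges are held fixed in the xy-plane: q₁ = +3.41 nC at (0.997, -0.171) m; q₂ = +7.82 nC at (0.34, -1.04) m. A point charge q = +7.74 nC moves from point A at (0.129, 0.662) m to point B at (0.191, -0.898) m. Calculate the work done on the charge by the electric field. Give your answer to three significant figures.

The work done by the electric force is W_field = −ΔU = −q(V_B − V_A) = q(V_A − V_B).
At A: distances to the source charges are 1.20 m, 1.72 m; V_A = Σ kqᵢ/rᵢ = 66.5 V.
At B: distances to the source charges are 1.09 m, 0.206 m; V_B = Σ kqᵢ/rᵢ = 370 V.
ΔV = V_B − V_A = 303 V.
W_field = −qΔV = −(7.74×10⁻⁹ C)(303 V) = -2.35×10⁻⁶ J.

-2.35×10⁻⁶ J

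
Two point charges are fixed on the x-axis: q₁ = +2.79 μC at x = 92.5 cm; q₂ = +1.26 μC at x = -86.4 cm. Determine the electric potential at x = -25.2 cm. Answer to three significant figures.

Electric potential is a scalar, so the contributions from each charge add algebraically: V = Σ kqᵢ/rᵢ.
Distances from the field point to each charge: r₁ = 1.18 m, r₂ = 0.612 m.
V = k[(2.79×10⁻⁶)/(1.18) + (1.26×10⁻⁶)/(0.612)] = 3.98×10⁴ V.

3.98×10⁴ V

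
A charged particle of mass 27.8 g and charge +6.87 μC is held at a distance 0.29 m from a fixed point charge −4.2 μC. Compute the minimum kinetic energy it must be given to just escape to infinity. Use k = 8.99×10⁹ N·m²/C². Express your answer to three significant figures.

To just escape, total mechanical energy must reach zero at infinity: ½mv²_min + U = 0, so ½mv²_min = −U = |kQq|/r.
|U| = |kQq|/r = (8.99×10⁹ N·m²/C²)(4.20×10⁻⁶)(6.87×10⁻⁶)/(0.290) = 0.894 J.

0.894 J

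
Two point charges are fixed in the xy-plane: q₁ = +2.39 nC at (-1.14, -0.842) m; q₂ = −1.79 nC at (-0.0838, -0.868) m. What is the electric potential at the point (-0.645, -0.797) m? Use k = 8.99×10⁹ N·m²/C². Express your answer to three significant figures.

Electric potential is a scalar, so the contributions from each charge add algebraically: V = Σ kqᵢ/rᵢ.
Distances from the field point to each charge: r₁ = 0.497 m, r₂ = 0.566 m.
V = k[(2.39×10⁻⁹)/(0.497) + (-1.79×10⁻⁹)/(0.566)] = 14.8 V.

14.8 V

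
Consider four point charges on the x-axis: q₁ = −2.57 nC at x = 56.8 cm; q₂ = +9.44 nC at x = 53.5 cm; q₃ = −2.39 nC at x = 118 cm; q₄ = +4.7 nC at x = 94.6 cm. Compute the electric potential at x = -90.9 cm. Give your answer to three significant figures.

The total potential is the scalar sum of each charge's contribution, V = Σ kqᵢ/rᵢ.
Distances from the field point to each charge: r₁ = 1.48 m, r₂ = 1.44 m, r₃ = 2.09 m, r₄ = 1.85 m.
V = k[(-2.57×10⁻⁹)/(1.48) + (9.44×10⁻⁹)/(1.44) + (-2.39×10⁻⁹)/(2.09) + (4.70×10⁻⁹)/(1.85)] = 55.6 V.

55.6 V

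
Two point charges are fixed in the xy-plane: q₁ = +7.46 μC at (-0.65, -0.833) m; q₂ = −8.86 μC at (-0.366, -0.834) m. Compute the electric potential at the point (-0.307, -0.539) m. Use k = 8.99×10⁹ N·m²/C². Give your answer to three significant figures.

-1.16×10⁵ V

The total potential is the scalar sum of each charge's contribution, V = Σ kqᵢ/rᵢ.
Distances from the field point to each charge: r₁ = 0.452 m, r₂ = 0.301 m.
V = k[(7.46×10⁻⁶)/(0.452) + (-8.86×10⁻⁶)/(0.301)] = -1.16×10⁵ V.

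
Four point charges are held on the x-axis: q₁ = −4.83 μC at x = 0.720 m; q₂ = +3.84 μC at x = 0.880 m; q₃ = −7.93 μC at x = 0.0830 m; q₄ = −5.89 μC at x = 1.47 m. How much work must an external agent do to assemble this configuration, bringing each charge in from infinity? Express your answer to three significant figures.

-0.546 J

The assembly work is the sum of pairwise potential energies, U = Σ_{i<j} kqᵢqⱼ/rᵢⱼ.
Pair separations: r₁₂ = 0.160 m, r₁₃ = 0.637 m, r₁₄ = 0.750 m, r₂₃ = 0.797 m, r₂₄ = 0.590 m, r₃₄ = 1.39 m.
Summing all 6 pair terms gives U = -0.546 J.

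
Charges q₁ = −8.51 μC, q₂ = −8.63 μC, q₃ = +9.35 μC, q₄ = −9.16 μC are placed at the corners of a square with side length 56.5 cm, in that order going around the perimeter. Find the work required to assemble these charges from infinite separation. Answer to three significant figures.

The assembly work is the sum of pairwise potential energies, U = Σ_{i<j} kqᵢqⱼ/rᵢⱼ.
The four side pairs have separation 0.565 m and the two diagonal pairs 0.799 m.
Summing all 6 pair terms gives U = -0.244 J.

-0.244 J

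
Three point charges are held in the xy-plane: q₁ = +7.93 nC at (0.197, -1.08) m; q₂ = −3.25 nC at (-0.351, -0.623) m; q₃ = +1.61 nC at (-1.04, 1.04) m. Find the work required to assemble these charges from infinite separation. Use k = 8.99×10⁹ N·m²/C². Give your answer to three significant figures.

-3.04×10⁻⁷ J

The assembly work is the sum of pairwise potential energies, U = Σ_{i<j} kqᵢqⱼ/rᵢⱼ.
Pair separations: r₁₂ = 0.714 m, r₁₃ = 2.45 m, r₂₃ = 1.80 m.
U = (-3.25×10⁻⁷) + (4.68×10⁻⁸) + (-2.61×10⁻⁸) = -3.04×10⁻⁷ J.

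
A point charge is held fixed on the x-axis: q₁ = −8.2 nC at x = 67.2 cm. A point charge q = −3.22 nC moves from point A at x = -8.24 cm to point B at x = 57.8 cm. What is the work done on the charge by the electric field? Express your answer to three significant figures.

The work done by the electric force is W_field = −ΔU = −q(V_B − V_A) = q(V_A − V_B).
At A: distance to the source charge is 0.754 m; V_A = kq₁/r = -97.7 V.
At B: distance to the source charge is 0.0940 m; V_B = kq₁/r = -784 V.
ΔV = V_B − V_A = -687 V.
W_field = −qΔV = −(-3.22×10⁻⁹ C)(-687 V) = -2.21×10⁻⁶ J.

-2.21×10⁻⁶ J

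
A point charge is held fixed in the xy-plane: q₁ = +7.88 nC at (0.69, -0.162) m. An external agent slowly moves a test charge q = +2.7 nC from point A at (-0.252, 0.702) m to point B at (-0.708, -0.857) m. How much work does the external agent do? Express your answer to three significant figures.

For quasistatic motion the external work equals the change in potential energy: W_ext = qΔV = q(V_B − V_A).
At A: distance to the source charge is 1.28 m; V_A = kq₁/r = 55.4 V.
At B: distance to the source charge is 1.56 m; V_B = kq₁/r = 45.4 V.
ΔV = V_B − V_A = -10.0 V.
W_ext = qΔV = (2.70×10⁻⁹ C)(-10.0 V) = -2.71×10⁻⁸ J.

-2.71×10⁻⁸ J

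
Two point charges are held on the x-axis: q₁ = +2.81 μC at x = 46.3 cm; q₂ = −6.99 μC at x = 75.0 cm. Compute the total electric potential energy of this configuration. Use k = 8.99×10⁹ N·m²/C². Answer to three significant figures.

The assembly work is the sum of pairwise potential energies, U = Σ_{i<j} kqᵢqⱼ/rᵢⱼ.
Pair separations: r₁₂ = 0.287 m.
U = (-0.615) = -0.615 J.

-0.615 J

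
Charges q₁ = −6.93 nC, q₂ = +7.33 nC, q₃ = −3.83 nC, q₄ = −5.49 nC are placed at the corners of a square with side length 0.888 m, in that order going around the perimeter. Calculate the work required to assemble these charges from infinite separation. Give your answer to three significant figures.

The work to assemble the configuration equals its total potential energy, U = Σ kqᵢqⱼ/rᵢⱼ over all pairs.
The four side pairs have separation 0.888 m and the two diagonal pairs 1.26 m.
Summing all 6 pair terms gives U = -2.99×10⁻⁷ J.

-2.99×10⁻⁷ J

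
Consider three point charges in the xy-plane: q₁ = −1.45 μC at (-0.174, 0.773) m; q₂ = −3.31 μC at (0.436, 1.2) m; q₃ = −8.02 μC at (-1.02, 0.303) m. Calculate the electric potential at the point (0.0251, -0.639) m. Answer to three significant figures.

The total potential is the scalar sum of each charge's contribution, V = Σ kqᵢ/rᵢ.
Distances from the field point to each charge: r₁ = 1.43 m, r₂ = 1.88 m, r₃ = 1.41 m.
V = k[(-1.45×10⁻⁶)/(1.43) + (-3.31×10⁻⁶)/(1.88) + (-8.02×10⁻⁶)/(1.41)] = -7.62×10⁴ V.

-7.62×10⁴ V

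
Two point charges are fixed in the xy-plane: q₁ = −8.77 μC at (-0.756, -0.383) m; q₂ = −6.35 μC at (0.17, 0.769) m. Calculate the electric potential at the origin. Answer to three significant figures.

-1.66×10⁵ V

The total potential is the scalar sum of each charge's contribution, V = Σ kqᵢ/rᵢ.
Distances from the field point to each charge: r₁ = 0.847 m, r₂ = 0.788 m.
V = k[(-8.77×10⁻⁶)/(0.847) + (-6.35×10⁻⁶)/(0.788)] = -1.66×10⁵ V.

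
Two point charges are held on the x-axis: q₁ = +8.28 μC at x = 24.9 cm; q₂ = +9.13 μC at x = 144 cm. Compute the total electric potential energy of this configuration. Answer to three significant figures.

0.571 J

The assembly work is the sum of pairwise potential energies, U = Σ_{i<j} kqᵢqⱼ/rᵢⱼ.
Pair separations: r₁₂ = 1.19 m.
U = (0.571) = 0.571 J.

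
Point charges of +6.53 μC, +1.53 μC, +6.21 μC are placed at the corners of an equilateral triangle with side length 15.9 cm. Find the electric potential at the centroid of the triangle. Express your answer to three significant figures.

The total potential is the scalar sum of each charge's contribution, V = Σ kqᵢ/rᵢ.
The distance from each vertex to the centroid is a/√3 = 0.0918 m.
V = k[(6.53×10⁻⁶)/(0.0918) + (1.53×10⁻⁶)/(0.0918) + (6.21×10⁻⁶)/(0.0918)] = 1.40×10⁶ V.

1.40×10⁶ V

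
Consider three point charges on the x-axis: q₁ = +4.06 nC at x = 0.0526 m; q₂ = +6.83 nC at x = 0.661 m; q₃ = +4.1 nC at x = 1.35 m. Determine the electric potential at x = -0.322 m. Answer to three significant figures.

Electric potential is a scalar, so the contributions from each charge add algebraically: V = Σ kqᵢ/rᵢ.
Distances from the field point to each charge: r₁ = 0.375 m, r₂ = 0.983 m, r₃ = 1.67 m.
V = k[(4.06×10⁻⁹)/(0.375) + (6.83×10⁻⁹)/(0.983) + (4.10×10⁻⁹)/(1.67)] = 182 V.

182 V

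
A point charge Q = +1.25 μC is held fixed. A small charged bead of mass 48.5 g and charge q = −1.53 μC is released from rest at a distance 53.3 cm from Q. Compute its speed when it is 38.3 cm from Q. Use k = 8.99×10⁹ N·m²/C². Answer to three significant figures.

Only the electrostatic force acts, so mechanical energy is conserved: ½mv² = U₁ − U₂ = kQq(1/r₁ − 1/r₂).
U₁ − U₂ = (8.99×10⁹ N·m²/C²)(1.25×10⁻⁶ C)(-1.53×10⁻⁶ C)(1/0.533 − 1/0.383) = 0.0126 J.
v = √(2·0.0126/0.0485) = 0.722 m/s.

0.722 m/s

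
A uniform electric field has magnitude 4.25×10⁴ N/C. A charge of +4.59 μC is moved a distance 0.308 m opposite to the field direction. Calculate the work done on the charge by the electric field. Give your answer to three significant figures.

The potential change for a displacement 0.308 m opposite to the field direction is ΔV = +Ed = 1.31×10⁴ V.
W_field = −qΔV = -0.0601 J.

-0.0601 J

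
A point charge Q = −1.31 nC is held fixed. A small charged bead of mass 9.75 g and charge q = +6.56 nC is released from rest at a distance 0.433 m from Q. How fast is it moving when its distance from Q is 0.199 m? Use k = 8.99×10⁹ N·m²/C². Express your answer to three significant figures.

Only the electrostatic force acts, so mechanical energy is conserved: ½mv² = U₁ − U₂ = kQq(1/r₁ − 1/r₂).
U₁ − U₂ = (8.99×10⁹ N·m²/C²)(-1.31×10⁻⁹ C)(6.56×10⁻⁹ C)(1/0.433 − 1/0.199) = 2.10×10⁻⁷ J.
v = √(2·2.10×10⁻⁷/9.75×10⁻³) = 6.56×10⁻³ m/s.

6.56×10⁻³ m/s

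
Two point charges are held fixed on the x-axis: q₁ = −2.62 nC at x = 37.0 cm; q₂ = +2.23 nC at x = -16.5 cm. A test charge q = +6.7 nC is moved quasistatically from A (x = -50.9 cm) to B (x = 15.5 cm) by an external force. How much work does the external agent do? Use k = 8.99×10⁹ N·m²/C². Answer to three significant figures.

For quasistatic motion the external work equals the change in potential energy: W_ext = qΔV = q(V_B − V_A).
At A: distances to the source charges are 0.879 m, 0.344 m; V_A = Σ kqᵢ/rᵢ = 31.5 V.
At B: distances to the source charges are 0.215 m, 0.320 m; V_B = Σ kqᵢ/rᵢ = -46.9 V.
ΔV = V_B − V_A = -78.4 V.
W_ext = qΔV = (6.70×10⁻⁹ C)(-78.4 V) = -5.25×10⁻⁷ J.

-5.25×10⁻⁷ J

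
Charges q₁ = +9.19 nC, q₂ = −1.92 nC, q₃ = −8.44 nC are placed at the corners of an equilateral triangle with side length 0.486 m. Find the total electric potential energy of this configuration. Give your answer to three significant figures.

-1.46×10⁻⁶ J

The assembly work is the sum of pairwise potential energies, U = Σ_{i<j} kqᵢqⱼ/rᵢⱼ.
All three pair separations equal the side length, 0.486 m.
U = (-3.26×10⁻⁷) + (-1.43×10⁻⁶) + (3.00×10⁻⁷) = -1.46×10⁻⁶ J.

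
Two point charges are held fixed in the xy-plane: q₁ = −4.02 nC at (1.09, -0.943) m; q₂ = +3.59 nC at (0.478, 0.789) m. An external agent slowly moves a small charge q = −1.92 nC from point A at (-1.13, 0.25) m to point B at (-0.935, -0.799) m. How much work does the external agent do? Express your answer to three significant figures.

For quasistatic motion the external work equals the change in potential energy: W_ext = qΔV = q(V_B − V_A).
At A: distances to the source charges are 2.52 m, 1.70 m; V_A = Σ kqᵢ/rᵢ = 4.69 V.
At B: distances to the source charges are 2.03 m, 2.13 m; V_B = Σ kqᵢ/rᵢ = -2.62 V.
ΔV = V_B − V_A = -7.31 V.
W_ext = qΔV = (-1.92×10⁻⁹ C)(-7.31 V) = 1.40×10⁻⁸ J.

1.40×10⁻⁸ J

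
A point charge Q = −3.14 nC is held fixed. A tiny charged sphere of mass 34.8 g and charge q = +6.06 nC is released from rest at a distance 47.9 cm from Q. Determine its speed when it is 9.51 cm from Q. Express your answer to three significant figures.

9.10×10⁻³ m/s

Only the electrostatic force acts, so mechanical energy is conserved: ½mv² = U₁ − U₂ = kQq(1/r₁ − 1/r₂).
U₁ − U₂ = (8.99×10⁹ N·m²/C²)(-3.14×10⁻⁹ C)(6.06×10⁻⁹ C)(1/0.479 − 1/0.0951) = 1.44×10⁻⁶ J.
v = √(2·1.44×10⁻⁶/0.0348) = 9.10×10⁻³ m/s.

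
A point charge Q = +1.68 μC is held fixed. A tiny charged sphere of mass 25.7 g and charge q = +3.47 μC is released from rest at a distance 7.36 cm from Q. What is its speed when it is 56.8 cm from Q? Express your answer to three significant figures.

6.95 m/s

Only the electrostatic force acts, so mechanical energy is conserved: ½mv² = U₁ − U₂ = kQq(1/r₁ − 1/r₂).
U₁ − U₂ = (8.99×10⁹ N·m²/C²)(1.68×10⁻⁶ C)(3.47×10⁻⁶ C)(1/0.0736 − 1/0.568) = 0.620 J.
v = √(2·0.620/0.0257) = 6.95 m/s.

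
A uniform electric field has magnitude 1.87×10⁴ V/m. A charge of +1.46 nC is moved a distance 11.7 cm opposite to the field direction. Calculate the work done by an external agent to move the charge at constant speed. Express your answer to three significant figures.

The potential change for a displacement 11.7 cm opposite to the field direction is ΔV = +Ed = 2190 V.
W_ext = qΔV = 3.19×10⁻⁶ J.

3.19×10⁻⁶ J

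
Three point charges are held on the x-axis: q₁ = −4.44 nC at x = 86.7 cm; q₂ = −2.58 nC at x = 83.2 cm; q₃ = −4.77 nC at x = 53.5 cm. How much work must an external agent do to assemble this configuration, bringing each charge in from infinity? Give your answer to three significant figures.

3.89×10⁻⁶ J

The work to assemble the configuration equals its total potential energy, U = Σ kqᵢqⱼ/rᵢⱼ over all pairs.
Pair separations: r₁₂ = 0.0350 m, r₁₃ = 0.332 m, r₂₃ = 0.297 m.
U = (2.94×10⁻⁶) + (5.73×10⁻⁷) + (3.73×10⁻⁷) = 3.89×10⁻⁶ J.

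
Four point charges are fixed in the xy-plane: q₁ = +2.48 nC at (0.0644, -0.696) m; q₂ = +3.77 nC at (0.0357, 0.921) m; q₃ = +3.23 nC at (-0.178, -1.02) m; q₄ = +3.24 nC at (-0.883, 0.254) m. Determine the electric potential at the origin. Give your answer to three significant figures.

The total potential is the scalar sum of each charge's contribution, V = Σ kqᵢ/rᵢ.
Distances from the field point to each charge: r₁ = 0.699 m, r₂ = 0.922 m, r₃ = 1.04 m, r₄ = 0.919 m.
V = k[(2.48×10⁻⁹)/(0.699) + (3.77×10⁻⁹)/(0.922) + (3.23×10⁻⁹)/(1.04) + (3.24×10⁻⁹)/(0.919)] = 128 V.

128 V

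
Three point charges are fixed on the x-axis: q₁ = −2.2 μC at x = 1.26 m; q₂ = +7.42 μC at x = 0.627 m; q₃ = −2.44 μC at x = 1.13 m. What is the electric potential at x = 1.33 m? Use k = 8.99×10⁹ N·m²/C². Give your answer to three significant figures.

The total potential is the scalar sum of each charge's contribution, V = Σ kqᵢ/rᵢ.
Distances from the field point to each charge: r₁ = 0.0700 m, r₂ = 0.703 m, r₃ = 0.200 m.
V = k[(-2.20×10⁻⁶)/(0.0700) + (7.42×10⁻⁶)/(0.703) + (-2.44×10⁻⁶)/(0.200)] = -2.97×10⁵ V.

-2.97×10⁵ V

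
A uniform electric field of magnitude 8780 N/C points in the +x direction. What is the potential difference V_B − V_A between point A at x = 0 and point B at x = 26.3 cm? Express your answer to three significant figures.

In a uniform field, potential decreases in the direction of E: V_B − V_A = −E·Δx.
V_B − V_A = −(8780 V/m)(0.263 m) = -2310 V.

-2310 V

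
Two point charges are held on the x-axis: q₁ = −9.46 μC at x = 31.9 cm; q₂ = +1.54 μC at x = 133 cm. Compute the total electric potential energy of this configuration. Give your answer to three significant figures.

-0.130 J

The assembly work is the sum of pairwise potential energies, U = Σ_{i<j} kqᵢqⱼ/rᵢⱼ.
Pair separations: r₁₂ = 1.01 m.
U = (-0.130) = -0.130 J.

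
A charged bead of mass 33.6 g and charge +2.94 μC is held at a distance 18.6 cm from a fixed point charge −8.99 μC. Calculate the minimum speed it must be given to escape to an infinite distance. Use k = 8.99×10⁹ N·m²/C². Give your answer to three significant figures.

8.72 m/s

To just escape, total mechanical energy must reach zero at infinity: ½mv²_min + U = 0, so ½mv²_min = −U = |kQq|/r.
|U| = |kQq|/r = (8.99×10⁹ N·m²/C²)(8.99×10⁻⁶)(2.94×10⁻⁶)/(0.186) = 1.28 J.
v_min = √(2|U|/m) = √(2·1.28/0.0336) = 8.72 m/s.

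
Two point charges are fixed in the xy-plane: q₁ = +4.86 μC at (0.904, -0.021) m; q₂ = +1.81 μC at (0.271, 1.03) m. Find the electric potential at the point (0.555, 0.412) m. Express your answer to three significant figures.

1.02×10⁵ V

Electric potential is a scalar, so the contributions from each charge add algebraically: V = Σ kqᵢ/rᵢ.
Distances from the field point to each charge: r₁ = 0.556 m, r₂ = 0.680 m.
V = k[(4.86×10⁻⁶)/(0.556) + (1.81×10⁻⁶)/(0.680)] = 1.02×10⁵ V.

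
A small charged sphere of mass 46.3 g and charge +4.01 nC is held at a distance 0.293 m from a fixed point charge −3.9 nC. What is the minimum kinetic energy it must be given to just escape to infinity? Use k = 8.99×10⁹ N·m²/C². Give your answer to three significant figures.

To just escape, total mechanical energy must reach zero at infinity: ½mv²_min + U = 0, so ½mv²_min = −U = |kQq|/r.
|U| = |kQq|/r = (8.99×10⁹ N·m²/C²)(3.90×10⁻⁹)(4.01×10⁻⁹)/(0.293) = 4.80×10⁻⁷ J.

4.80×10⁻⁷ J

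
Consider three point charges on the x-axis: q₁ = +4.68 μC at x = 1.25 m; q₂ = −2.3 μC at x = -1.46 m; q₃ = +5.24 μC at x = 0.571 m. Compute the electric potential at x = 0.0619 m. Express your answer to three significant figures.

Electric potential is a scalar, so the contributions from each charge add algebraically: V = Σ kqᵢ/rᵢ.
Distances from the field point to each charge: r₁ = 1.19 m, r₂ = 1.52 m, r₃ = 0.509 m.
V = k[(4.68×10⁻⁶)/(1.19) + (-2.30×10⁻⁶)/(1.52) + (5.24×10⁻⁶)/(0.509)] = 1.14×10⁵ V.

1.14×10⁵ V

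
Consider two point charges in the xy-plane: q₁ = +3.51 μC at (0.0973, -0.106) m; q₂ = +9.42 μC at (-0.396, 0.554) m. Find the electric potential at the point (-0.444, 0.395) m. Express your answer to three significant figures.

Electric potential is a scalar, so the contributions from each charge add algebraically: V = Σ kqᵢ/rᵢ.
Distances from the field point to each charge: r₁ = 0.738 m, r₂ = 0.166 m.
V = k[(3.51×10⁻⁶)/(0.738) + (9.42×10⁻⁶)/(0.166)] = 5.53×10⁵ V.

5.53×10⁵ V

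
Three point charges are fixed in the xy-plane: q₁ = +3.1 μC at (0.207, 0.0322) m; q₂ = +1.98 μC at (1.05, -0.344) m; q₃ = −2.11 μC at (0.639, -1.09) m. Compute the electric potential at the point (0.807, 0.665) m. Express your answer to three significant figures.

3.84×10⁴ V

The total potential is the scalar sum of each charge's contribution, V = Σ kqᵢ/rᵢ.
Distances from the field point to each charge: r₁ = 0.872 m, r₂ = 1.04 m, r₃ = 1.76 m.
V = k[(3.10×10⁻⁶)/(0.872) + (1.98×10⁻⁶)/(1.04) + (-2.11×10⁻⁶)/(1.76)] = 3.84×10⁴ V.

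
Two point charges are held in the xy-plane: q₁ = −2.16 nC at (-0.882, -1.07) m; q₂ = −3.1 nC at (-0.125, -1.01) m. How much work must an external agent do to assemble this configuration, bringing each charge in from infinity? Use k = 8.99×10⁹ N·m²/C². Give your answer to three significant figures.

The work to assemble the configuration equals its total potential energy, U = Σ kqᵢqⱼ/rᵢⱼ over all pairs.
Pair separations: r₁₂ = 0.759 m.
U = (7.93×10⁻⁸) = 7.93×10⁻⁸ J.

7.93×10⁻⁸ J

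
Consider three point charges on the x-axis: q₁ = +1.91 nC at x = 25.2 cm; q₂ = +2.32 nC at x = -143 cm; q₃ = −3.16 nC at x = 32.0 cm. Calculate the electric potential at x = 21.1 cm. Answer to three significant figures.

171 V

Electric potential is a scalar, so the contributions from each charge add algebraically: V = Σ kqᵢ/rᵢ.
Distances from the field point to each charge: r₁ = 0.0410 m, r₂ = 1.64 m, r₃ = 0.109 m.
V = k[(1.91×10⁻⁹)/(0.0410) + (2.32×10⁻⁹)/(1.64) + (-3.16×10⁻⁹)/(0.109)] = 171 V.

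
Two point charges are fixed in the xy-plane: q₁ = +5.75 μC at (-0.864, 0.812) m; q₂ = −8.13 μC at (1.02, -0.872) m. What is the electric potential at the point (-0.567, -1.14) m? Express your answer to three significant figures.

The total potential is the scalar sum of each charge's contribution, V = Σ kqᵢ/rᵢ.
Distances from the field point to each charge: r₁ = 1.97 m, r₂ = 1.61 m.
V = k[(5.75×10⁻⁶)/(1.97) + (-8.13×10⁻⁶)/(1.61)] = -1.92×10⁴ V.

-1.92×10⁴ V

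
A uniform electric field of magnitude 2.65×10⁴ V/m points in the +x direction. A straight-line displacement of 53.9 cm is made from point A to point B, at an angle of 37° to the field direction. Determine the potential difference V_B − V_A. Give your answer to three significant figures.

Only the component of displacement along E changes the potential: ΔV = −E·d·cosθ.
ΔV = −(2.65×10⁴ V/m)(0.539 m)cos37° = -1.14×10⁴ V.

-1.14×10⁴ V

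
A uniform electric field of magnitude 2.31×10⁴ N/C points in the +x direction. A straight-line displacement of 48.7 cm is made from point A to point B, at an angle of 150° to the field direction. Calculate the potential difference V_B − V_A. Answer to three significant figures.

Only the component of displacement along E changes the potential: ΔV = −E·d·cosθ.
ΔV = −(2.31×10⁴ V/m)(0.487 m)cos150° = 9740 V.

9740 V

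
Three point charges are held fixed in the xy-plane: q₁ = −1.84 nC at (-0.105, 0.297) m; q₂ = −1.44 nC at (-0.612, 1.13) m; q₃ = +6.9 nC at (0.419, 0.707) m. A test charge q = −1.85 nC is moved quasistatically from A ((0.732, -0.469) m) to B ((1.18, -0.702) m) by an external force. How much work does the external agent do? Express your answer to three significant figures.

For quasistatic motion the external work equals the change in potential energy: W_ext = qΔV = q(V_B − V_A).
At A: distances to the source charges are 1.13 m, 2.09 m, 1.22 m; V_A = Σ kqᵢ/rᵢ = 30.2 V.
At B: distances to the source charges are 1.63 m, 2.56 m, 1.60 m; V_B = Σ kqᵢ/rᵢ = 23.5 V.
ΔV = V_B − V_A = -6.67 V.
W_ext = qΔV = (-1.85×10⁻⁹ C)(-6.67 V) = 1.23×10⁻⁸ J.

1.23×10⁻⁸ J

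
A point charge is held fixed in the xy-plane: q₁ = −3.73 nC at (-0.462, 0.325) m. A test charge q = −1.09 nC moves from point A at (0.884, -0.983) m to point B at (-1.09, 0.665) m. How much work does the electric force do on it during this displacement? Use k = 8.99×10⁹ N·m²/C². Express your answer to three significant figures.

The work done by the electric force is W_field = −ΔU = −q(V_B − V_A) = q(V_A − V_B).
At A: distance to the source charge is 1.88 m; V_A = kq₁/r = -17.9 V.
At B: distance to the source charge is 0.714 m; V_B = kq₁/r = -47.0 V.
ΔV = V_B − V_A = -29.1 V.
W_field = −qΔV = −(-1.09×10⁻⁹ C)(-29.1 V) = -3.17×10⁻⁸ J.

-3.17×10⁻⁸ J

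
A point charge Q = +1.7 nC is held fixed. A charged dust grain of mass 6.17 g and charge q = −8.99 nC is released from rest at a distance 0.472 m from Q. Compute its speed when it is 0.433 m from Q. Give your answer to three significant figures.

2.92×10⁻³ m/s

Only the electrostatic force acts, so mechanical energy is conserved: ½mv² = U₁ − U₂ = kQq(1/r₁ − 1/r₂).
U₁ − U₂ = (8.99×10⁹ N·m²/C²)(1.70×10⁻⁹ C)(-8.99×10⁻⁹ C)(1/0.472 − 1/0.433) = 2.62×10⁻⁸ J.
v = √(2·2.62×10⁻⁸/6.17×10⁻³) = 2.92×10⁻³ m/s.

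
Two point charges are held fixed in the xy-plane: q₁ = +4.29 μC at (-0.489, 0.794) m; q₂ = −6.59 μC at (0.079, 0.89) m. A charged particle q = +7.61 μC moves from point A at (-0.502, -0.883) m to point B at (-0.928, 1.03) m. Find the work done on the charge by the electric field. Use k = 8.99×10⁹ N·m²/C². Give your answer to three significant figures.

The work done by the electric force is W_field = −ΔU = −q(V_B − V_A) = q(V_A − V_B).
At A: distances to the source charges are 1.68 m, 1.87 m; V_A = Σ kqᵢ/rᵢ = -8760 V.
At B: distances to the source charges are 0.498 m, 1.02 m; V_B = Σ kqᵢ/rᵢ = 1.91×10⁴ V.
ΔV = V_B − V_A = 2.79×10⁴ V.
W_field = −qΔV = −(7.61×10⁻⁶ C)(2.79×10⁴ V) = -0.212 J.

-0.212 J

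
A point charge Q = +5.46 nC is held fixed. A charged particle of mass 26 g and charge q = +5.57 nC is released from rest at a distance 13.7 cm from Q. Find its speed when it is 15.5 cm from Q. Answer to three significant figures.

4.22×10⁻³ m/s

Only the electrostatic force acts, so mechanical energy is conserved: ½mv² = U₁ − U₂ = kQq(1/r₁ − 1/r₂).
U₁ − U₂ = (8.99×10⁹ N·m²/C²)(5.46×10⁻⁹ C)(5.57×10⁻⁹ C)(1/0.137 − 1/0.155) = 2.32×10⁻⁷ J.
v = √(2·2.32×10⁻⁷/0.0260) = 4.22×10⁻³ m/s.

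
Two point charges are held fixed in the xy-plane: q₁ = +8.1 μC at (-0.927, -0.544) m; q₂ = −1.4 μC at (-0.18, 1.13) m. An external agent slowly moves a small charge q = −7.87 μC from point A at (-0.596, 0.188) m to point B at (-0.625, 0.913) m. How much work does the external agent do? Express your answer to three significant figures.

0.432 J

For quasistatic motion the external work equals the change in potential energy: W_ext = qΔV = q(V_B − V_A).
At A: distances to the source charges are 0.803 m, 1.03 m; V_A = Σ kqᵢ/rᵢ = 7.84×10⁴ V.
At B: distances to the source charges are 1.49 m, 0.495 m; V_B = Σ kqᵢ/rᵢ = 2.35×10⁴ V.
ΔV = V_B − V_A = -5.49×10⁴ V.
W_ext = qΔV = (-7.87×10⁻⁶ C)(-5.49×10⁴ V) = 0.432 J.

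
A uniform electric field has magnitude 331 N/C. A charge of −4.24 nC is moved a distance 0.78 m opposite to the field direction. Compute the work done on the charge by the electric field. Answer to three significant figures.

The potential change for a displacement 0.78 m opposite to the field direction is ΔV = +Ed = 258 V.
W_field = −qΔV = 1.09×10⁻⁶ J.

1.09×10⁻⁶ J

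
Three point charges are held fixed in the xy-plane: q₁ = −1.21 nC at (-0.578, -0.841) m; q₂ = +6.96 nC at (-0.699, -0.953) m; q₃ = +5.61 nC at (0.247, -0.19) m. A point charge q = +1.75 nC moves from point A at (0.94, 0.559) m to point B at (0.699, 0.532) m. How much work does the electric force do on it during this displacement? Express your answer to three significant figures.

-2.08×10⁻⁸ J

The work done by the electric force is W_field = −ΔU = −q(V_B − V_A) = q(V_A − V_B).
At A: distances to the source charges are 2.07 m, 2.23 m, 1.02 m; V_A = Σ kqᵢ/rᵢ = 72.2 V.
At B: distances to the source charges are 1.88 m, 2.04 m, 0.852 m; V_B = Σ kqᵢ/rᵢ = 84.1 V.
ΔV = V_B − V_A = 11.9 V.
W_field = −qΔV = −(1.75×10⁻⁹ C)(11.9 V) = -2.08×10⁻⁸ J.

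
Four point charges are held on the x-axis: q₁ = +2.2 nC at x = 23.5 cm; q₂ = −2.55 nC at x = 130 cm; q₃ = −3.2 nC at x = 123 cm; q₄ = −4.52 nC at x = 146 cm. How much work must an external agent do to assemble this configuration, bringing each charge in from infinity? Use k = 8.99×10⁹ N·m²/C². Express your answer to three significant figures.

2.08×10⁻⁶ J

The assembly work is the sum of pairwise potential energies, U = Σ_{i<j} kqᵢqⱼ/rᵢⱼ.
Pair separations: r₁₂ = 1.06 m, r₁₃ = 0.995 m, r₁₄ = 1.23 m, r₂₃ = 0.0700 m, r₂₄ = 0.160 m, r₃₄ = 0.230 m.
Summing all 6 pair terms gives U = 2.08×10⁻⁶ J.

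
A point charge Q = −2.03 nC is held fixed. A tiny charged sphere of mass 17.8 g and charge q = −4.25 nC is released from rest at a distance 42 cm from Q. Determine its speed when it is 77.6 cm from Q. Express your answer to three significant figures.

Only the electrostatic force acts, so mechanical energy is conserved: ½mv² = U₁ − U₂ = kQq(1/r₁ − 1/r₂).
U₁ − U₂ = (8.99×10⁹ N·m²/C²)(-2.03×10⁻⁹ C)(-4.25×10⁻⁹ C)(1/0.420 − 1/0.776) = 8.47×10⁻⁸ J.
v = √(2·8.47×10⁻⁸/0.0178) = 3.09×10⁻³ m/s.

3.09×10⁻³ m/s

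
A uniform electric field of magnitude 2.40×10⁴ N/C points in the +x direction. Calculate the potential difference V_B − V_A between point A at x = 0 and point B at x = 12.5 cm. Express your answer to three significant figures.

-3000 V

In a uniform field, potential decreases in the direction of E: V_B − V_A = −E·Δx.
V_B − V_A = −(2.40×10⁴ V/m)(0.125 m) = -3000 V.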